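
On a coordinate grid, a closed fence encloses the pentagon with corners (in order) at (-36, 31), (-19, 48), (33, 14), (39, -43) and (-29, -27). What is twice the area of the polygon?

By the shoelace formula, twice the signed area is |[(-36)·48 − (-19)·31] + [(-19)·14 − 33·48] + [33·(-43) − 39·14] + [39·(-27) − (-29)·(-43)] + [(-29)·31 − (-36)·(-27)]| = 9125, so the area is 4562.5.

9125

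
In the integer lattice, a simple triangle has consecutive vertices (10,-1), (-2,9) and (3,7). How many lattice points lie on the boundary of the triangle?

Summing gcd(|Δx|,|Δy|) over the edges gives the boundary count: gcd(12,10) + gcd(5,2) + gcd(7,8) = 2+1+1 = 4.

4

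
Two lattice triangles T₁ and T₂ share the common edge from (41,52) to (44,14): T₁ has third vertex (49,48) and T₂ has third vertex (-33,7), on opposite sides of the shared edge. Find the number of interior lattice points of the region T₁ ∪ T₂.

1614

The union is the simple quadrilateral with vertices (41,52), (49,48), (44,14), (-33,7) in order.
By the shoelace formula, twice the signed area is |(41·48 − 49·52) + (49·14 − 44·48) + (44·7 − (-33)·14) + ((-33)·52 − 41·7)| = 3239, so the area is 3239/2.
The number of boundary lattice points is Σ gcd(|Δx|,|Δy|) = gcd(8,4) + gcd(5,34) + gcd(77,7) + gcd(74,45) = 4+1+7+1 = 13.
By Pick's theorem I = A − B/2 + 1 = 3239/2 − 13/2 + 1 = 1614.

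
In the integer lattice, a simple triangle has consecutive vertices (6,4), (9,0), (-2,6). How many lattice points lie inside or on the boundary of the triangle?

The shoelace formula gives twice the area as |(6·0 − 9·4) + (9·6 − (-2)·0) + ((-2)·4 − 6·6)| = 26, so the area is 13.
Along each edge there are gcd(|Δx|,|Δy|)+1 lattice points, so counting each shared vertex once the boundary has gcd(3,4) + gcd(11,6) + gcd(8,2) = 1+1+2 = 4.
Pick's theorem gives I = A − B/2 + 1 = 13 − 4/2 + 1 = 12, so the closed region contains I + B = 12 + 4 = 16 lattice points.

16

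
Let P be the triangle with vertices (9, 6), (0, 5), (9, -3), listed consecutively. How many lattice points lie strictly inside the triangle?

36

The shoelace formula gives twice the area as |[9·5 − 0·6] + [0·(-3) − 9·5] + [9·6 − 9·(-3)]| = 81, so the area is 40.5.
Summing gcd(|Δx|,|Δy|) over the edges gives the boundary count: gcd(9,1) + gcd(9,8) + gcd(0,9) = 1+1+9 = 11.
By Pick's theorem A = I + B/2 − 1, so I = 40.5 − 11/2 + 1 = 36.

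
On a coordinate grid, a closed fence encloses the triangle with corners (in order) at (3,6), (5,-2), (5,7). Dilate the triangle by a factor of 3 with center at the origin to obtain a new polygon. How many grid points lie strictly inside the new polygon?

Using the shoelace formula, 2A = |(3·(-2) − 5·6) + (5·7 − 5·(-2)) + (5·6 − 3·7)| = 18, so the area is 9.
Summing gcd(|Δx|,|Δy|) over the edges gives the boundary count: gcd(2,8) + gcd(0,9) + gcd(2,1) = 2+9+1 = 12.
Scaling by 3 multiplies the area by 3² = 9 (so the new area is 81) and multiplies the boundary lattice-point count by 3, giving 36.
By Pick's theorem, the interior count of the dilated polygon is 81 − 36/2 + 1 = 64.

64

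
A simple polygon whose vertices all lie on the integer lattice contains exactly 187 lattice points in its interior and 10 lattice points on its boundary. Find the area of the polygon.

191

By Pick's theorem, A = I + B/2 − 1 = 187 + 10/2 − 1 = 191.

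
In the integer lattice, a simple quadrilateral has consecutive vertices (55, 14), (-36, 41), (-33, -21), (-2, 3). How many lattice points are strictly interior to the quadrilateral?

2266

Using the shoelace formula, 2A = |[55·41 − (-36)·14] + [(-36)·(-21) − (-33)·41] + [(-33)·3 − (-2)·(-21)] + [(-2)·14 − 55·3]| = 4534, so the area is 2267.
Summing gcd(|Δx|,|Δy|) over the edges gives the boundary count: gcd(91,27) + gcd(3,62) + gcd(31,24) + gcd(57,11) = 1+1+1+1 = 4.
By Pick's theorem A = I + B/2 − 1, so I = 2267 − 4/2 + 1 = 2266.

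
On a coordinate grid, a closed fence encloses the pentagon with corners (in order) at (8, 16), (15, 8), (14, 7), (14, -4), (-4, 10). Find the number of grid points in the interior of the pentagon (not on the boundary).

Using the shoelace formula, 2A = |[8·8 − 15·16] + [15·7 − 14·8] + [14·(-4) − 14·7] + [14·10 − (-4)·(-4)] + [(-4)·16 − 8·10]| = 357, so the area is 357/2.
Along each edge there are gcd(|Δx|,|Δy|)+1 lattice points, so counting each shared vertex once the boundary has gcd(7,8) + gcd(1,1) + gcd(0,11) + gcd(18,14) + gcd(12,6) = 1+1+11+2+6 = 21.
Pick's theorem gives I = A − B/2 + 1 = 357/2 − 21/2 + 1 = 169.

169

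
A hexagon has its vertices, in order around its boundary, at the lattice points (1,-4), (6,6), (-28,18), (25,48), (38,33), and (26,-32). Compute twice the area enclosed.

Using the shoelace formula, 2A = |[1·6 − 6·(-4)] + [6·18 − (-28)·6] + [(-28)·48 − 25·18] + [25·33 − 38·48] + [38·(-32) − 26·33] + [26·(-4) − 1·(-32)]| = 4633, so the area is 4633/2.

4633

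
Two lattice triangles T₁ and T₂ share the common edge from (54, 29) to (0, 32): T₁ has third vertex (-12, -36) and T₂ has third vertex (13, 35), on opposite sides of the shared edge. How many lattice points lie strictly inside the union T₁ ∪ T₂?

The union is the simple quadrilateral with vertices (54, 29), (-12, -36), (0, 32), (13, 35) in order.
Using the shoelace formula, 2A = |(54·(-36) − (-12)·29) + ((-12)·32 − 0·(-36)) + (0·35 − 13·32) + (13·29 − 54·35)| = 3909, so the area is 1954.5.
Summing gcd(|Δx|,|Δy|) over the edges gives the boundary count: gcd(66,65) + gcd(12,68) + gcd(13,3) + gcd(41,6) = 1+4+1+1 = 7.
By Pick's theorem I = A − B/2 + 1 = 1954.5 − 7/2 + 1 = 1952.

1952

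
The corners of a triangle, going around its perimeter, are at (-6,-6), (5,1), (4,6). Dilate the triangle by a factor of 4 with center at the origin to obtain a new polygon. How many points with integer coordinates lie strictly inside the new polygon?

The shoelace formula gives twice the area as |((-6)·1 − 5·(-6)) + (5·6 − 4·1) + (4·(-6) − (-6)·6)| = 62, so the area is 31.
Along each edge there are gcd(|Δx|,|Δy|)+1 lattice points, so counting each shared vertex once the boundary has gcd(11,7) + gcd(1,5) + gcd(10,12) = 1+1+2 = 4.
Scaling by 4 multiplies the area by 4² = 16 (so the new area is 496) and multiplies the boundary lattice-point count by 4, giving 16.
By Pick's theorem, the interior count of the dilated polygon is 496 − 16/2 + 1 = 489.

489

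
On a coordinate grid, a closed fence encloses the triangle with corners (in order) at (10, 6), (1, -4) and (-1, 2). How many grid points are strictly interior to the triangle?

Using the shoelace formula, 2A = |[10·(-4) − 1·6] + [1·2 − (-1)·(-4)] + [(-1)·6 − 10·2]| = 74, so the area is 37.
The number of boundary lattice points is Σ gcd(|Δx|,|Δy|) = gcd(9,10) + gcd(2,6) + gcd(11,4) = 1+2+1 = 4.
By Pick's theorem A = I + B/2 − 1, so I = 37 − 4/2 + 1 = 36.

36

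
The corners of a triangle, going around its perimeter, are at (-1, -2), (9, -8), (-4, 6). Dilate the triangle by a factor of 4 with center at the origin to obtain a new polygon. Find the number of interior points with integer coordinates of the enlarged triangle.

The shoelace formula gives twice the area as |((-1)·(-8) − 9·(-2)) + (9·6 − (-4)·(-8)) + ((-4)·(-2) − (-1)·6)| = 62, so the area is 31.
Summing gcd(|Δx|,|Δy|) over the edges gives the boundary count: gcd(10,6) + gcd(13,14) + gcd(3,8) = 2+1+1 = 4.
Scaling by 4 multiplies the area by 4² = 16 (so the new area is 496) and multiplies the boundary lattice-point count by 4, giving 16.
By Pick's theorem, the interior count of the dilated polygon is 496 − 16/2 + 1 = 489.

489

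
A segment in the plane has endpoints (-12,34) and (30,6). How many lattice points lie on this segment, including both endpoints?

15

The number of lattice points on a segment between lattice points is gcd(|Δx|,|Δy|) + 1 = gcd(42,28) + 1 = 14 + 1 = 15.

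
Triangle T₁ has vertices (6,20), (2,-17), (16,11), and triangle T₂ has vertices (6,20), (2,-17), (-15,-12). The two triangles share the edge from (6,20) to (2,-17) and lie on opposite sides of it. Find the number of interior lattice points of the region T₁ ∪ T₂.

The union is the simple quadrilateral with vertices (6,20), (16,11), (2,-17), (-15,-12) in order.
By the shoelace formula, twice the signed area is |(6·11 − 16·20) + (16·(-17) − 2·11) + (2·(-12) − (-15)·(-17)) + ((-15)·20 − 6·(-12))| = 1055, so the area is 527.5.
The number of boundary lattice points is Σ gcd(|Δx|,|Δy|) = gcd(10,9) + gcd(14,28) + gcd(17,5) + gcd(21,32) = 1+14+1+1 = 17.
By Pick's theorem I = A − B/2 + 1 = 527.5 − 17/2 + 1 = 520.

520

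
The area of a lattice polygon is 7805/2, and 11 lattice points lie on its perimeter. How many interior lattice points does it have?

3898

From Pick's theorem, I = A − B/2 + 1 = 7805/2 − 11/2 + 1 = 3898.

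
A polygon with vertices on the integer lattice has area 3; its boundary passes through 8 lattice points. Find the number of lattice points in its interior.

0

Pick's theorem A = I + B/2 − 1 rearranges to I = A − B/2 + 1 = 3 − 8/2 + 1 = 0.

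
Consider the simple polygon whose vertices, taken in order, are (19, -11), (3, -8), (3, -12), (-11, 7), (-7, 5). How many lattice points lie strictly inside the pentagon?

129

The shoelace formula gives twice the area as |[19·(-8) − 3·(-11)] + [3·(-12) − 3·(-8)] + [3·7 − (-11)·(-12)] + [(-11)·5 − (-7)·7] + [(-7)·(-11) − 19·5]| = 266, so the area is 133.
Summing gcd(|Δx|,|Δy|) over the edges gives the boundary count: gcd(16,3) + gcd(0,4) + gcd(14,19) + gcd(4,2) + gcd(26,16) = 1+4+1+2+2 = 10.
Pick's theorem gives I = A − B/2 + 1 = 133 − 10/2 + 1 = 129.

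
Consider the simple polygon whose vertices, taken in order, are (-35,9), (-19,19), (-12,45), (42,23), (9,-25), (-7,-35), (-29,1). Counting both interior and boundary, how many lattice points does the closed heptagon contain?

Using the shoelace formula, 2A = |((-35)·19 − (-19)·9) + ((-19)·45 − (-12)·19) + ((-12)·23 − 42·45) + (42·(-25) − 9·23) + (9·(-35) − (-7)·(-25)) + ((-7)·1 − (-29)·(-35)) + ((-29)·9 − (-35)·1)| = 6282, so the area is 3141.
Summing gcd(|Δx|,|Δy|) over the edges gives the boundary count: gcd(16,10) + gcd(7,26) + gcd(54,22) + gcd(33,48) + gcd(16,10) + gcd(22,36) + gcd(6,8) = 2+1+2+3+2+2+2 = 14.
Pick's theorem gives I = A − B/2 + 1 = 3141 − 14/2 + 1 = 3135, so the closed region contains I + B = 3135 + 14 = 3149 lattice points.

3149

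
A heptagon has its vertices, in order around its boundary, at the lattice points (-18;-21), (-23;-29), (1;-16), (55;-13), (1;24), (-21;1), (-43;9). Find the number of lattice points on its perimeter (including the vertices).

14

Along each edge there are gcd(|Δx|,|Δy|)+1 lattice points, so counting each shared vertex once the boundary has gcd(5,8) + gcd(24,13) + gcd(54,3) + gcd(54,37) + gcd(22,23) + gcd(22,8) + gcd(25,30) = 1+1+3+1+1+2+5 = 14.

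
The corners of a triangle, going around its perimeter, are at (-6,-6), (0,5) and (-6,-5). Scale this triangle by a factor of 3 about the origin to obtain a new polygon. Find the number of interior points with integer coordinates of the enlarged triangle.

22

Using the shoelace formula, 2A = |[(-6)·5 − 0·(-6)] + [0·(-5) − (-6)·5] + [(-6)·(-6) − (-6)·(-5)]| = 6, so the area is 3.
Summing gcd(|Δx|,|Δy|) over the edges gives the boundary count: gcd(6,11) + gcd(6,10) + gcd(0,1) = 1+2+1 = 4.
Scaling by 3 multiplies the area by 3² = 9 (so the new area is 27) and multiplies the boundary lattice-point count by 3, giving 12.
By Pick's theorem, the interior count of the dilated polygon is 27 − 12/2 + 1 = 22.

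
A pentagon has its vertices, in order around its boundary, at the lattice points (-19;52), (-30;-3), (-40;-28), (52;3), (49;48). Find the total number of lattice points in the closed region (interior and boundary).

4754

The shoelace formula gives twice the area as |((-19)·(-3) − (-30)·52) + ((-30)·(-28) − (-40)·(-3)) + ((-40)·3 − 52·(-28)) + (52·48 − 49·3) + (49·52 − (-19)·48)| = 9482, so the area is 4741.
The number of boundary lattice points is Σ gcd(|Δx|,|Δy|) = gcd(11,55) + gcd(10,25) + gcd(92,31) + gcd(3,45) + gcd(68,4) = 11+5+1+3+4 = 24.
Pick's theorem gives I = A − B/2 + 1 = 4741 − 24/2 + 1 = 4730, so the closed region contains I + B = 4730 + 24 = 4754 lattice points.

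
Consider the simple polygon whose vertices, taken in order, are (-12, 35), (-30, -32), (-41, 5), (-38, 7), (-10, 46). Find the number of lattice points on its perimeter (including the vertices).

Summing gcd(|Δx|,|Δy|) over the edges gives the boundary count: gcd(18,67) + gcd(11,37) + gcd(3,2) + gcd(28,39) + gcd(2,11) = 1+1+1+1+1 = 5.

5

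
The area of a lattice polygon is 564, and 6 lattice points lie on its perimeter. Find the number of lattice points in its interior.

562

From Pick's theorem, I = A − B/2 + 1 = 564 − 6/2 + 1 = 562.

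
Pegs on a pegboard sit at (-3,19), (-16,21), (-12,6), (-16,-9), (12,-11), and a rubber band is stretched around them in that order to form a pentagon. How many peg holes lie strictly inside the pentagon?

531

The shoelace formula gives twice the area as |[(-3)·21 − (-16)·19] + [(-16)·6 − (-12)·21] + [(-12)·(-9) − (-16)·6] + [(-16)·(-11) − 12·(-9)] + [12·19 − (-3)·(-11)]| = 1080, so the area is 540.
Summing gcd(|Δx|,|Δy|) over the edges gives the boundary count: gcd(13,2) + gcd(4,15) + gcd(4,15) + gcd(28,2) + gcd(15,30) = 1+1+1+2+15 = 20.
By Pick's theorem A = I + B/2 − 1, so I = 540 − 20/2 + 1 = 531.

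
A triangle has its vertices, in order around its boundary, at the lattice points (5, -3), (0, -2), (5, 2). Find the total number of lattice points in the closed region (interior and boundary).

The shoelace formula gives twice the area as |[5·(-2) − 0·(-3)] + [0·2 − 5·(-2)] + [5·(-3) − 5·2]| = 25, so the area is 12.5.
Along each edge there are gcd(|Δx|,|Δy|)+1 lattice points, so counting each shared vertex once the boundary has gcd(5,1) + gcd(5,4) + gcd(0,5) = 1+1+5 = 7.
Pick's theorem gives I = A − B/2 + 1 = 12.5 − 7/2 + 1 = 10, so the closed region contains I + B = 10 + 7 = 17 lattice points.

17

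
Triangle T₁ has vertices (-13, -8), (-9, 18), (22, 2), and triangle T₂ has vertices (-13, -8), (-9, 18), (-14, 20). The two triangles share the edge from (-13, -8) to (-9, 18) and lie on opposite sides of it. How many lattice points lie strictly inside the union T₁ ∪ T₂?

The union is the simple quadrilateral with vertices (-13, -8), (22, 2), (-9, 18), (-14, 20) in order.
Using the shoelace formula, 2A = |((-13)·2 − 22·(-8)) + (22·18 − (-9)·2) + ((-9)·20 − (-14)·18) + ((-14)·(-8) − (-13)·20)| = 1008, so the area is 504.
The number of boundary lattice points is Σ gcd(|Δx|,|Δy|) = gcd(35,10) + gcd(31,16) + gcd(5,2) + gcd(1,28) = 5+1+1+1 = 8.
By Pick's theorem I = A − B/2 + 1 = 504 − 8/2 + 1 = 501.

501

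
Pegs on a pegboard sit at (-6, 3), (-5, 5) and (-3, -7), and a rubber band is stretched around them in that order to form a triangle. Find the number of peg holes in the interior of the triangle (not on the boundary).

Using the shoelace formula, 2A = |((-6)·5 − (-5)·3) + ((-5)·(-7) − (-3)·5) + ((-3)·3 − (-6)·(-7))| = 16, so the area is 8.
The number of boundary lattice points is Σ gcd(|Δx|,|Δy|) = gcd(1,2) + gcd(2,12) + gcd(3,10) = 1+2+1 = 4.
Pick's theorem gives I = A − B/2 + 1 = 8 − 4/2 + 1 = 7.

7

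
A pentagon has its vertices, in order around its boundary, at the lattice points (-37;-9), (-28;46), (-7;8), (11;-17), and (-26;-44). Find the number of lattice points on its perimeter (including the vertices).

5

The number of boundary lattice points is Σ gcd(|Δx|,|Δy|) = gcd(9,55) + gcd(21,38) + gcd(18,25) + gcd(37,27) + gcd(11,35) = 1+1+1+1+1 = 5.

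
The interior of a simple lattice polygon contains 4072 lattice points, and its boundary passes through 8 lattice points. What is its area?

By Pick's theorem, A = I + B/2 − 1 = 4072 + 8/2 − 1 = 4075.

4075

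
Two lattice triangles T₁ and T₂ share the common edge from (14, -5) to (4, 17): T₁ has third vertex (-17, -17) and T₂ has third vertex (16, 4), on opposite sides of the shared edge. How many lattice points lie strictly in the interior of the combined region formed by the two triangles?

The union is the simple quadrilateral with vertices (14, -5), (-17, -17), (4, 17), (16, 4) in order.
By the shoelace formula, twice the signed area is |(14·(-17) − (-17)·(-5)) + ((-17)·17 − 4·(-17)) + (4·4 − 16·17) + (16·(-5) − 14·4)| = 936, so the area is 468.
Summing gcd(|Δx|,|Δy|) over the edges gives the boundary count: gcd(31,12) + gcd(21,34) + gcd(12,13) + gcd(2,9) = 1+1+1+1 = 4.
By Pick's theorem I = A − B/2 + 1 = 468 − 4/2 + 1 = 467.

467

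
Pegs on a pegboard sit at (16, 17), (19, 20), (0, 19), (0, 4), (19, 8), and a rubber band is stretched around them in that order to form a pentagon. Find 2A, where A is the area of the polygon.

Using the shoelace formula, 2A = |[16·20 − 19·17] + [19·19 − 0·20] + [0·4 − 0·19] + [0·8 − 19·4] + [19·17 − 16·8]| = 477, so the area is 238.5.

477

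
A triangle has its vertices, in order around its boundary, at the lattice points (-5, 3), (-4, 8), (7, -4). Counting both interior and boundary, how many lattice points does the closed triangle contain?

36

The shoelace formula gives twice the area as |((-5)·8 − (-4)·3) + ((-4)·(-4) − 7·8) + (7·3 − (-5)·(-4))| = 67, so the area is 33.5.
Summing gcd(|Δx|,|Δy|) over the edges gives the boundary count: gcd(1,5) + gcd(11,12) + gcd(12,7) = 1+1+1 = 3.
Pick's theorem gives I = A − B/2 + 1 = 33.5 − 3/2 + 1 = 33, so the closed region contains I + B = 33 + 3 = 36 lattice points.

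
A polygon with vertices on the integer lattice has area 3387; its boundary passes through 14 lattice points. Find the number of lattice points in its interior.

Pick's theorem A = I + B/2 − 1 rearranges to I = A − B/2 + 1 = 3387 − 14/2 + 1 = 3381.

3381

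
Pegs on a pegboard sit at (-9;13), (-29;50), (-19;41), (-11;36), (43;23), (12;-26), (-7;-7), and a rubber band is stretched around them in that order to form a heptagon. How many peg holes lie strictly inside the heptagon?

2068

The shoelace formula gives twice the area as |[(-9)·50 − (-29)·13] + [(-29)·41 − (-19)·50] + [(-19)·36 − (-11)·41] + [(-11)·23 − 43·36] + [43·(-26) − 12·23] + [12·(-7) − (-7)·(-26)] + [(-7)·13 − (-9)·(-7)]| = 4160, so the area is 2080.
Along each edge there are gcd(|Δx|,|Δy|)+1 lattice points, so counting each shared vertex once the boundary has gcd(20,37) + gcd(10,9) + gcd(8,5) + gcd(54,13) + gcd(31,49) + gcd(19,19) + gcd(2,20) = 1+1+1+1+1+19+2 = 26.
Pick's theorem gives I = A − B/2 + 1 = 2080 − 26/2 + 1 = 2068.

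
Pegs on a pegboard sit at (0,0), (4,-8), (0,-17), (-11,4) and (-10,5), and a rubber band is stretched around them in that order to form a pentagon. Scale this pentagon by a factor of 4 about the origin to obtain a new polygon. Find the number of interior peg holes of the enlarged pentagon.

2137

Using the shoelace formula, 2A = |[0·(-8) − 4·0] + [4·(-17) − 0·(-8)] + [0·4 − (-11)·(-17)] + [(-11)·5 − (-10)·4] + [(-10)·0 − 0·5]| = 270, so the area is 135.
The number of boundary lattice points is Σ gcd(|Δx|,|Δy|) = gcd(4,8) + gcd(4,9) + gcd(11,21) + gcd(1,1) + gcd(10,5) = 4+1+1+1+5 = 12.
Scaling by 4 multiplies the area by 4² = 16 (so the new area is 2160) and multiplies the boundary lattice-point count by 4, giving 48.
By Pick's theorem, the interior count of the dilated polygon is 2160 − 48/2 + 1 = 2137.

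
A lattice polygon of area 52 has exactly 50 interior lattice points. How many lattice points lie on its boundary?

Pick's theorem gives A = I + B/2 − 1, so B = 2(A − I + 1) = 2(52 − 50 + 1) = 6.

6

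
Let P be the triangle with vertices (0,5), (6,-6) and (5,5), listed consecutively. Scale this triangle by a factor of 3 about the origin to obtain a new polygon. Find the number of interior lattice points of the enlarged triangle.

238

The shoelace formula gives twice the area as |(0·(-6) − 6·5) + (6·5 − 5·(-6)) + (5·5 − 0·5)| = 55, so the area is 27.5.
Summing gcd(|Δx|,|Δy|) over the edges gives the boundary count: gcd(6,11) + gcd(1,11) + gcd(5,0) = 1+1+5 = 7.
Scaling by 3 multiplies the area by 3² = 9 (so the new area is 495/2) and multiplies the boundary lattice-point count by 3, giving 21.
By Pick's theorem, the interior count of the dilated polygon is 495/2 − 21/2 + 1 = 238.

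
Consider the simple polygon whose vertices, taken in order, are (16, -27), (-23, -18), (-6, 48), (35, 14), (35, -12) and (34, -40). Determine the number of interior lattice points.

3017

The shoelace formula gives twice the area as |[16·(-18) − (-23)·(-27)] + [(-23)·48 − (-6)·(-18)] + [(-6)·14 − 35·48] + [35·(-12) − 35·14] + [35·(-40) − 34·(-12)] + [34·(-27) − 16·(-40)]| = 6065, so the area is 3032.5.
Along each edge there are gcd(|Δx|,|Δy|)+1 lattice points, so counting each shared vertex once the boundary has gcd(39,9) + gcd(17,66) + gcd(41,34) + gcd(0,26) + gcd(1,28) + gcd(18,13) = 3+1+1+26+1+1 = 33.
Pick's theorem gives I = A − B/2 + 1 = 3032.5 − 33/2 + 1 = 3017.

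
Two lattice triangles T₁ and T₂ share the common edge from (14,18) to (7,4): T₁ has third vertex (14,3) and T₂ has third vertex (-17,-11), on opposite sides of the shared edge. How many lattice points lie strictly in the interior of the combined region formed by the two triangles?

The union is the simple quadrilateral with vertices (14,18), (14,3), (7,4), (-17,-11) in order.
Using the shoelace formula, 2A = |(14·3 − 14·18) + (14·4 − 7·3) + (7·(-11) − (-17)·4) + ((-17)·18 − 14·(-11))| = 336, so the area is 168.
Along each edge there are gcd(|Δx|,|Δy|)+1 lattice points, so counting each shared vertex once the boundary has gcd(0,15) + gcd(7,1) + gcd(24,15) + gcd(31,29) = 15+1+3+1 = 20.
By Pick's theorem I = A − B/2 + 1 = 168 − 20/2 + 1 = 159.

159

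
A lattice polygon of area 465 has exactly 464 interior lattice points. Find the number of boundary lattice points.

4

Pick's theorem gives A = I + B/2 − 1, so B = 2(A − I + 1) = 2(465 − 464 + 1) = 4.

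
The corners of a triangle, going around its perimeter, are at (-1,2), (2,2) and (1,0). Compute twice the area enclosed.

6

The shoelace formula gives twice the area as |((-1)·2 − 2·2) + (2·0 − 1·2) + (1·2 − (-1)·0)| = 6, so the area is 3.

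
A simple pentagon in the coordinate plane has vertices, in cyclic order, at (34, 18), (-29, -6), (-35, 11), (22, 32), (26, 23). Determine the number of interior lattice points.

1103

By the shoelace formula, twice the signed area is |(34·(-6) − (-29)·18) + ((-29)·11 − (-35)·(-6)) + ((-35)·32 − 22·11) + (22·23 − 26·32) + (26·18 − 34·23)| = 2213, so the area is 1106.5.
Summing gcd(|Δx|,|Δy|) over the edges gives the boundary count: gcd(63,24) + gcd(6,17) + gcd(57,21) + gcd(4,9) + gcd(8,5) = 3+1+3+1+1 = 9.
By Pick's theorem A = I + B/2 − 1, so I = 1106.5 − 9/2 + 1 = 1103.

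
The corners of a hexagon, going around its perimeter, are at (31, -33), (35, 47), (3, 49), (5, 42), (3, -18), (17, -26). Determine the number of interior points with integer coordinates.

2154

Using the shoelace formula, 2A = |[31·47 − 35·(-33)] + [35·49 − 3·47] + [3·42 − 5·49] + [5·(-18) − 3·42] + [3·(-26) − 17·(-18)] + [17·(-33) − 31·(-26)]| = 4324, so the area is 2162.
Along each edge there are gcd(|Δx|,|Δy|)+1 lattice points, so counting each shared vertex once the boundary has gcd(4,80) + gcd(32,2) + gcd(2,7) + gcd(2,60) + gcd(14,8) + gcd(14,7) = 4+2+1+2+2+7 = 18.
By Pick's theorem A = I + B/2 − 1, so I = 2162 − 18/2 + 1 = 2154.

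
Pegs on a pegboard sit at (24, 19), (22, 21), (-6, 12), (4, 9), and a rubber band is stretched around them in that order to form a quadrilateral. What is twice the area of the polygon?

234

The shoelace formula gives twice the area as |[24·21 − 22·19] + [22·12 − (-6)·21] + [(-6)·9 − 4·12] + [4·19 − 24·9]| = 234, so the area is 117.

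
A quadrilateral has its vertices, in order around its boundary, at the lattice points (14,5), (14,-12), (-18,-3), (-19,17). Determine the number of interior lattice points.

By the shoelace formula, twice the signed area is |(14·(-12) − 14·5) + (14·(-3) − (-18)·(-12)) + ((-18)·17 − (-19)·(-3)) + ((-19)·5 − 14·17)| = 1192, so the area is 596.
The number of boundary lattice points is Σ gcd(|Δx|,|Δy|) = gcd(0,17) + gcd(32,9) + gcd(1,20) + gcd(33,12) = 17+1+1+3 = 22.
By Pick's theorem A = I + B/2 − 1, so I = 596 − 22/2 + 1 = 586.

586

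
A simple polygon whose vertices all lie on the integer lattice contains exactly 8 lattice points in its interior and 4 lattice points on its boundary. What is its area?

By Pick's theorem, A = I + B/2 − 1 = 8 + 4/2 − 1 = 9.

9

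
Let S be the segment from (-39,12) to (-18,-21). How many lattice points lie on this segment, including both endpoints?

4

The number of lattice points on a segment between lattice points is gcd(|Δx|,|Δy|) + 1 = gcd(21,33) + 1 = 3 + 1 = 4.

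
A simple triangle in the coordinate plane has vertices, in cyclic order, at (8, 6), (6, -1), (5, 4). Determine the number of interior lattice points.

Using the shoelace formula, 2A = |(8·(-1) − 6·6) + (6·4 − 5·(-1)) + (5·6 − 8·4)| = 17, so the area is 17/2.
The number of boundary lattice points is Σ gcd(|Δx|,|Δy|) = gcd(2,7) + gcd(1,5) + gcd(3,2) = 1+1+1 = 3.
By Pick's theorem A = I + B/2 − 1, so I = 17/2 − 3/2 + 1 = 8.

8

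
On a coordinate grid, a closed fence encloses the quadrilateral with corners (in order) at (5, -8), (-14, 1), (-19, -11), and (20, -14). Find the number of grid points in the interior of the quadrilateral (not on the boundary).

The shoelace formula gives twice the area as |[5·1 − (-14)·(-8)] + [(-14)·(-11) − (-19)·1] + [(-19)·(-14) − 20·(-11)] + [20·(-8) − 5·(-14)]| = 462, so the area is 231.
The number of boundary lattice points is Σ gcd(|Δx|,|Δy|) = gcd(19,9) + gcd(5,12) + gcd(39,3) + gcd(15,6) = 1+1+3+3 = 8.
Pick's theorem gives I = A − B/2 + 1 = 231 − 8/2 + 1 = 228.

228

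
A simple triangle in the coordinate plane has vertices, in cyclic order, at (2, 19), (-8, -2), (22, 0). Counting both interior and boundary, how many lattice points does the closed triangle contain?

308

By the shoelace formula, twice the signed area is |(2·(-2) − (-8)·19) + ((-8)·0 − 22·(-2)) + (22·19 − 2·0)| = 610, so the area is 305.
The number of boundary lattice points is Σ gcd(|Δx|,|Δy|) = gcd(10,21) + gcd(30,2) + gcd(20,19) = 1+2+1 = 4.
Pick's theorem gives I = A − B/2 + 1 = 305 − 4/2 + 1 = 304, so the closed region contains I + B = 304 + 4 = 308 lattice points.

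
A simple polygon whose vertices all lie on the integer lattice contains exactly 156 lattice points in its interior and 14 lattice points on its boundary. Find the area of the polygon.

By Pick's theorem, A = I + B/2 − 1 = 156 + 14/2 − 1 = 162.

162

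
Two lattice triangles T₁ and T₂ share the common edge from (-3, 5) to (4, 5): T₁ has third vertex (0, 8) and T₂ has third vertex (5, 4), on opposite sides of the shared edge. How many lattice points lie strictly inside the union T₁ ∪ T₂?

The union is the simple quadrilateral with vertices (-3, 5), (0, 8), (4, 5), (5, 4) in order.
Using the shoelace formula, 2A = |[(-3)·8 − 0·5] + [0·5 − 4·8] + [4·4 − 5·5] + [5·5 − (-3)·4]| = 28, so the area is 14.
Summing gcd(|Δx|,|Δy|) over the edges gives the boundary count: gcd(3,3) + gcd(4,3) + gcd(1,1) + gcd(8,1) = 3+1+1+1 = 6.
By Pick's theorem I = A − B/2 + 1 = 14 − 6/2 + 1 = 12.

12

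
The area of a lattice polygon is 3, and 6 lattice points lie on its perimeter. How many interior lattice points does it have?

From Pick's theorem, I = A − B/2 + 1 = 3 − 6/2 + 1 = 1.

1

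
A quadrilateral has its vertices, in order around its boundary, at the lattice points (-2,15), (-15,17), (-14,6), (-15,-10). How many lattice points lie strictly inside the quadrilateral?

161

Using the shoelace formula, 2A = |[(-2)·17 − (-15)·15] + [(-15)·6 − (-14)·17] + [(-14)·(-10) − (-15)·6] + [(-15)·15 − (-2)·(-10)]| = 324, so the area is 162.
Along each edge there are gcd(|Δx|,|Δy|)+1 lattice points, so counting each shared vertex once the boundary has gcd(13,2) + gcd(1,11) + gcd(1,16) + gcd(13,25) = 1+1+1+1 = 4.
Pick's theorem gives I = A − B/2 + 1 = 162 − 4/2 + 1 = 161.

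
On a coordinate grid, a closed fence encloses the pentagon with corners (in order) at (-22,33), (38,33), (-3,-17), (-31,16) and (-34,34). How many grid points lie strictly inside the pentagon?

The shoelace formula gives twice the area as |((-22)·33 − 38·33) + (38·(-17) − (-3)·33) + ((-3)·16 − (-31)·(-17)) + ((-31)·34 − (-34)·16) + ((-34)·33 − (-22)·34)| = 3986, so the area is 1993.
Along each edge there are gcd(|Δx|,|Δy|)+1 lattice points, so counting each shared vertex once the boundary has gcd(60,0) + gcd(41,50) + gcd(28,33) + gcd(3,18) + gcd(12,1) = 60+1+1+3+1 = 66.
Pick's theorem gives I = A − B/2 + 1 = 1993 − 66/2 + 1 = 1961.

1961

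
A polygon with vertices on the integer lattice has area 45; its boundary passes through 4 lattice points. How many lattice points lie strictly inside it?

From Pick's theorem, I = A − B/2 + 1 = 45 − 4/2 + 1 = 44.

44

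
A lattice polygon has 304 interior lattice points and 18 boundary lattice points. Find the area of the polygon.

Pick's theorem states A = I + B/2 − 1, so A = 304 + 18/2 − 1 = 312.

312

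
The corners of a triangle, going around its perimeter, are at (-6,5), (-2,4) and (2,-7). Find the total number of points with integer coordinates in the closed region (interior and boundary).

Using the shoelace formula, 2A = |[(-6)·4 − (-2)·5] + [(-2)·(-7) − 2·4] + [2·5 − (-6)·(-7)]| = 40, so the area is 20.
Summing gcd(|Δx|,|Δy|) over the edges gives the boundary count: gcd(4,1) + gcd(4,11) + gcd(8,12) = 1+1+4 = 6.
Pick's theorem gives I = A − B/2 + 1 = 20 − 6/2 + 1 = 18, so the closed region contains I + B = 18 + 6 = 24 lattice points.

24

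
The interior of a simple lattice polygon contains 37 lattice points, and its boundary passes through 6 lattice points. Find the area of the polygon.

39

Pick's theorem states A = I + B/2 − 1, so A = 37 + 6/2 − 1 = 39.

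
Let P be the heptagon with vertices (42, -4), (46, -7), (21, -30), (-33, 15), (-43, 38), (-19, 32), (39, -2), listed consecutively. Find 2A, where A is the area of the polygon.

4563

Using the shoelace formula, 2A = |[42·(-7) − 46·(-4)] + [46·(-30) − 21·(-7)] + [21·15 − (-33)·(-30)] + [(-33)·38 − (-43)·15] + [(-43)·32 − (-19)·38] + [(-19)·(-2) − 39·32] + [39·(-4) − 42·(-2)]| = 4563, so the area is 4563/2.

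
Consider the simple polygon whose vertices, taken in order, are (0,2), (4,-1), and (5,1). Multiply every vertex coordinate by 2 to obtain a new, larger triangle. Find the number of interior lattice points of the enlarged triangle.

The shoelace formula gives twice the area as |(0·(-1) − 4·2) + (4·1 − 5·(-1)) + (5·2 − 0·1)| = 11, so the area is 11/2.
Along each edge there are gcd(|Δx|,|Δy|)+1 lattice points, so counting each shared vertex once the boundary has gcd(4,3) + gcd(1,2) + gcd(5,1) = 1+1+1 = 3.
Scaling by 2 multiplies the area by 2² = 4 (so the new area is 22) and multiplies the boundary lattice-point count by 2, giving 6.
By Pick's theorem, the interior count of the dilated polygon is 22 − 6/2 + 1 = 20.

20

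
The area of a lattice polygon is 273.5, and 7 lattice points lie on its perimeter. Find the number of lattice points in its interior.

Pick's theorem A = I + B/2 − 1 rearranges to I = A − B/2 + 1 = 273.5 − 7/2 + 1 = 271.

271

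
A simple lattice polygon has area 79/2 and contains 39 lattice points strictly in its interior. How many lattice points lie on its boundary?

3

Pick's theorem gives A = I + B/2 − 1, so B = 2(A − I + 1) = 2(79/2 − 39 + 1) = 3.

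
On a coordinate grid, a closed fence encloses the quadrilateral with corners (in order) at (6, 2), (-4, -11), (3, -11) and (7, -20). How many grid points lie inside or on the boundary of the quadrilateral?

91

The shoelace formula gives twice the area as |[6·(-11) − (-4)·2] + [(-4)·(-11) − 3·(-11)] + [3·(-20) − 7·(-11)] + [7·2 − 6·(-20)]| = 170, so the area is 85.
Along each edge there are gcd(|Δx|,|Δy|)+1 lattice points, so counting each shared vertex once the boundary has gcd(10,13) + gcd(7,0) + gcd(4,9) + gcd(1,22) = 1+7+1+1 = 10.
Pick's theorem gives I = A − B/2 + 1 = 85 − 10/2 + 1 = 81, so the closed region contains I + B = 81 + 10 = 91 lattice points.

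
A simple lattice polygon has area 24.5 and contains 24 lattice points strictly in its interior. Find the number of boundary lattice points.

Pick's theorem gives A = I + B/2 − 1, so B = 2(A − I + 1) = 2(24.5 − 24 + 1) = 3.

3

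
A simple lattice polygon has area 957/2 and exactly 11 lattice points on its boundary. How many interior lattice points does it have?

474

From Pick's theorem, I = A − B/2 + 1 = 957/2 − 11/2 + 1 = 474.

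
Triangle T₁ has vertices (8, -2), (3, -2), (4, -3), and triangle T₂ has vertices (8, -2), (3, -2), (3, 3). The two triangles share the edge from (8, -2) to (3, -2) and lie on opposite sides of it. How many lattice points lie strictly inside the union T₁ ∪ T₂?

10

The union is the simple quadrilateral with vertices (8, -2), (4, -3), (3, -2), (3, 3) in order.
The shoelace formula gives twice the area as |(8·(-3) − 4·(-2)) + (4·(-2) − 3·(-3)) + (3·3 − 3·(-2)) + (3·(-2) − 8·3)| = 30, so the area is 15.
The number of boundary lattice points is Σ gcd(|Δx|,|Δy|) = gcd(4,1) + gcd(1,1) + gcd(0,5) + gcd(5,5) = 1+1+5+5 = 12.
By Pick's theorem I = A − B/2 + 1 = 15 − 12/2 + 1 = 10.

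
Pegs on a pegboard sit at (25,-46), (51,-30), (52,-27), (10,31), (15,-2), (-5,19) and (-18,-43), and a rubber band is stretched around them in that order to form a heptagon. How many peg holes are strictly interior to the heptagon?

The shoelace formula gives twice the area as |(25·(-30) − 51·(-46)) + (51·(-27) − 52·(-30)) + (52·31 − 10·(-27)) + (10·(-2) − 15·31) + (15·19 − (-5)·(-2)) + ((-5)·(-43) − (-18)·19) + ((-18)·(-46) − 25·(-43))| = 5911, so the area is 2955.5.
Along each edge there are gcd(|Δx|,|Δy|)+1 lattice points, so counting each shared vertex once the boundary has gcd(26,16) + gcd(1,3) + gcd(42,58) + gcd(5,33) + gcd(20,21) + gcd(13,62) + gcd(43,3) = 2+1+2+1+1+1+1 = 9.
By Pick's theorem A = I + B/2 − 1, so I = 2955.5 − 9/2 + 1 = 2952.

2952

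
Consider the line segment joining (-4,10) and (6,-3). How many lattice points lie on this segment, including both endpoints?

The number of lattice points on a segment between lattice points is gcd(|Δx|,|Δy|) + 1 = gcd(10,13) + 1 = 1 + 1 = 2.

2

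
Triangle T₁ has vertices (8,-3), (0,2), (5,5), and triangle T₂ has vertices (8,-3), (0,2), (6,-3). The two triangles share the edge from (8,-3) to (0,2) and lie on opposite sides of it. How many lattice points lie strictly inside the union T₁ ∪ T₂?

The union is the simple quadrilateral with vertices (8,-3), (5,5), (0,2), (6,-3) in order.
The shoelace formula gives twice the area as |(8·5 − 5·(-3)) + (5·2 − 0·5) + (0·(-3) − 6·2) + (6·(-3) − 8·(-3))| = 59, so the area is 59/2.
Summing gcd(|Δx|,|Δy|) over the edges gives the boundary count: gcd(3,8) + gcd(5,3) + gcd(6,5) + gcd(2,0) = 1+1+1+2 = 5.
By Pick's theorem I = A − B/2 + 1 = 59/2 − 5/2 + 1 = 28.

28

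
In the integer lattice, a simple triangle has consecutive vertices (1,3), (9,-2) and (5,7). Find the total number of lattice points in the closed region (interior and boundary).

30

Using the shoelace formula, 2A = |[1·(-2) − 9·3] + [9·7 − 5·(-2)] + [5·3 − 1·7]| = 52, so the area is 26.
Along each edge there are gcd(|Δx|,|Δy|)+1 lattice points, so counting each shared vertex once the boundary has gcd(8,5) + gcd(4,9) + gcd(4,4) = 1+1+4 = 6.
Pick's theorem gives I = A − B/2 + 1 = 26 − 6/2 + 1 = 24, so the closed region contains I + B = 24 + 6 = 30 lattice points.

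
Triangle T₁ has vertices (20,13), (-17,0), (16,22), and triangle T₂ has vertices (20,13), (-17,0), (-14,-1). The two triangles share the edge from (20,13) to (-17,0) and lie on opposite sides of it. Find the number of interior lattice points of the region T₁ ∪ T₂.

224

The union is the simple quadrilateral with vertices (20,13), (16,22), (-17,0), (-14,-1) in order.
Using the shoelace formula, 2A = |(20·22 − 16·13) + (16·0 − (-17)·22) + ((-17)·(-1) − (-14)·0) + ((-14)·13 − 20·(-1))| = 461, so the area is 461/2.
Along each edge there are gcd(|Δx|,|Δy|)+1 lattice points, so counting each shared vertex once the boundary has gcd(4,9) + gcd(33,22) + gcd(3,1) + gcd(34,14) = 1+11+1+2 = 15.
By Pick's theorem I = A − B/2 + 1 = 461/2 − 15/2 + 1 = 224.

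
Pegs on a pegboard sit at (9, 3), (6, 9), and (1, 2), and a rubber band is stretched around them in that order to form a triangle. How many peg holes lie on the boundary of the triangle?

5

The number of boundary lattice points is Σ gcd(|Δx|,|Δy|) = gcd(3,6) + gcd(5,7) + gcd(8,1) = 3+1+1 = 5.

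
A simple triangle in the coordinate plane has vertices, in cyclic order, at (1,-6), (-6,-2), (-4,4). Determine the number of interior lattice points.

Using the shoelace formula, 2A = |[1·(-2) − (-6)·(-6)] + [(-6)·4 − (-4)·(-2)] + [(-4)·(-6) − 1·4]| = 50, so the area is 25.
Summing gcd(|Δx|,|Δy|) over the edges gives the boundary count: gcd(7,4) + gcd(2,6) + gcd(5,10) = 1+2+5 = 8.
Pick's theorem gives I = A − B/2 + 1 = 25 − 8/2 + 1 = 22.

22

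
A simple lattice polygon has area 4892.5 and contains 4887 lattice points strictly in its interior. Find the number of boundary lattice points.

Pick's theorem gives A = I + B/2 − 1, so B = 2(A − I + 1) = 2(4892.5 − 4887 + 1) = 13.

13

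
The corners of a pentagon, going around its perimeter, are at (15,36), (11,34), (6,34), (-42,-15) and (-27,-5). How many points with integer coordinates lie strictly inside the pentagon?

259

By the shoelace formula, twice the signed area is |[15·34 − 11·36] + [11·34 − 6·34] + [6·(-15) − (-42)·34] + [(-42)·(-5) − (-27)·(-15)] + [(-27)·36 − 15·(-5)]| = 530, so the area is 265.
The number of boundary lattice points is Σ gcd(|Δx|,|Δy|) = gcd(4,2) + gcd(5,0) + gcd(48,49) + gcd(15,10) + gcd(42,41) = 2+5+1+5+1 = 14.
By Pick's theorem A = I + B/2 − 1, so I = 265 − 14/2 + 1 = 259.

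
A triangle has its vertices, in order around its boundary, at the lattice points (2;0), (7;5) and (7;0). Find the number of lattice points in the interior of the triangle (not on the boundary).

6

Using the shoelace formula, 2A = |(2·5 − 7·0) + (7·0 − 7·5) + (7·0 − 2·0)| = 25, so the area is 12.5.
Along each edge there are gcd(|Δx|,|Δy|)+1 lattice points, so counting each shared vertex once the boundary has gcd(5,5) + gcd(0,5) + gcd(5,0) = 5+5+5 = 15.
Pick's theorem gives I = A − B/2 + 1 = 12.5 − 15/2 + 1 = 6.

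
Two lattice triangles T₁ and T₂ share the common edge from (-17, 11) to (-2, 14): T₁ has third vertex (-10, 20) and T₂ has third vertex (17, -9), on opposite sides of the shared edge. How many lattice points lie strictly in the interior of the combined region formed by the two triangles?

256

The union is the simple quadrilateral with vertices (-17, 11), (-10, 20), (-2, 14), (17, -9) in order.
The shoelace formula gives twice the area as |((-17)·20 − (-10)·11) + ((-10)·14 − (-2)·20) + ((-2)·(-9) − 17·14) + (17·11 − (-17)·(-9))| = 516, so the area is 258.
The number of boundary lattice points is Σ gcd(|Δx|,|Δy|) = gcd(7,9) + gcd(8,6) + gcd(19,23) + gcd(34,20) = 1+2+1+2 = 6.
By Pick's theorem I = A − B/2 + 1 = 258 − 6/2 + 1 = 256.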